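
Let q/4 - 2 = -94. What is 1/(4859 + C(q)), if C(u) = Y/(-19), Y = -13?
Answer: 19/92334 ≈ 0.00020577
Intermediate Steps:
q = -368 (q = 8 + 4*(-94) = 8 - 376 = -368)
C(u) = 13/19 (C(u) = -13/(-19) = -13*(-1/19) = 13/19)
1/(4859 + C(q)) = 1/(4859 + 13/19) = 1/(92334/19) = 19/92334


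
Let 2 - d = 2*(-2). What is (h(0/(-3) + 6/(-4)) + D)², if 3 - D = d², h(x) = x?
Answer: 4761/4 ≈ 1190.3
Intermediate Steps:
d = 6 (d = 2 - 2*(-2) = 2 - 1*(-4) = 2 + 4 = 6)
D = -33 (D = 3 - 1*6² = 3 - 1*36 = 3 - 36 = -33)
(h(0/(-3) + 6/(-4)) + D)² = ((0/(-3) + 6/(-4)) - 33)² = ((0*(-⅓) + 6*(-¼)) - 33)² = ((0 - 3/2) - 33)² = (-3/2 - 33)² = (-69/2)² = 4761/4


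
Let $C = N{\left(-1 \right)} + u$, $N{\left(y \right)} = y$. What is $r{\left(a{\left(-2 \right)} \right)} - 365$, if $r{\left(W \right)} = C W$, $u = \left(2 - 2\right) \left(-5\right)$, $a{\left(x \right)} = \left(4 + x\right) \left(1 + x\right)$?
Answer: $-363$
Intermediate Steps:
$a{\left(x \right)} = \left(1 + x\right) \left(4 + x\right)$
$u = 0$ ($u = 0 \left(-5\right) = 0$)
$C = -1$ ($C = -1 + 0 = -1$)
$r{\left(W \right)} = - W$
$r{\left(a{\left(-2 \right)} \right)} - 365 = - (4 + \left(-2\right)^{2} + 5 \left(-2\right)) - 365 = - (4 + 4 - 10) - 365 = \left(-1\right) \left(-2\right) - 365 = 2 - 365 = -363$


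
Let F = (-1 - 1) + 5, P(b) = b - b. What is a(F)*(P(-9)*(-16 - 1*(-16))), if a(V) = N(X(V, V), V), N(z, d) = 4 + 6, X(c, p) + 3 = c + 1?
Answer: 0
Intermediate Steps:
X(c, p) = -2 + c (X(c, p) = -3 + (c + 1) = -3 + (1 + c) = -2 + c)
P(b) = 0
N(z, d) = 10
F = 3 (F = -2 + 5 = 3)
a(V) = 10
a(F)*(P(-9)*(-16 - 1*(-16))) = 10*(0*(-16 - 1*(-16))) = 10*(0*(-16 + 16)) = 10*(0*0) = 10*0 = 0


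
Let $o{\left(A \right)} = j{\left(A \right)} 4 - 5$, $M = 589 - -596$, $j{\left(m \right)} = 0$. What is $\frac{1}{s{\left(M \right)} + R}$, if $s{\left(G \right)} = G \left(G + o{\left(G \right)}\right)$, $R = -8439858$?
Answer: $- \frac{1}{7041558} \approx -1.4201 \cdot 10^{-7}$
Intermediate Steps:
$M = 1185$ ($M = 589 + 596 = 1185$)
$o{\left(A \right)} = -5$ ($o{\left(A \right)} = 0 \cdot 4 - 5 = 0 - 5 = -5$)
$s{\left(G \right)} = G \left(-5 + G\right)$ ($s{\left(G \right)} = G \left(G - 5\right) = G \left(-5 + G\right)$)
$\frac{1}{s{\left(M \right)} + R} = \frac{1}{1185 \left(-5 + 1185\right) - 8439858} = \frac{1}{1185 \cdot 1180 - 8439858} = \frac{1}{1398300 - 8439858} = \frac{1}{-7041558} = - \frac{1}{7041558}$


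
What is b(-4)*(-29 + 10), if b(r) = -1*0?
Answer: 0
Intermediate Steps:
b(r) = 0
b(-4)*(-29 + 10) = 0*(-29 + 10) = 0*(-19) = 0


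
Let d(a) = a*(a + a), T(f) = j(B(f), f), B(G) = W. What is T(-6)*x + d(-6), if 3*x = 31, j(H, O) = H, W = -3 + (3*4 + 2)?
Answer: 557/3 ≈ 185.67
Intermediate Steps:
W = 11 (W = -3 + (12 + 2) = -3 + 14 = 11)
B(G) = 11
T(f) = 11
x = 31/3 (x = (1/3)*31 = 31/3 ≈ 10.333)
d(a) = 2*a**2 (d(a) = a*(2*a) = 2*a**2)
T(-6)*x + d(-6) = 11*(31/3) + 2*(-6)**2 = 341/3 + 2*36 = 341/3 + 72 = 557/3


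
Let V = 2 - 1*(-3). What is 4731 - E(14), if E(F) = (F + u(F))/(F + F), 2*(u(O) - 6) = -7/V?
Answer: 1324487/280 ≈ 4730.3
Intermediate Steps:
V = 5 (V = 2 + 3 = 5)
u(O) = 53/10 (u(O) = 6 + (-7/5)/2 = 6 + (-7*⅕)/2 = 6 + (½)*(-7/5) = 6 - 7/10 = 53/10)
E(F) = (53/10 + F)/(2*F) (E(F) = (F + 53/10)/(F + F) = (53/10 + F)/((2*F)) = (53/10 + F)*(1/(2*F)) = (53/10 + F)/(2*F))
4731 - E(14) = 4731 - (53 + 10*14)/(20*14) = 4731 - (53 + 140)/(20*14) = 4731 - 193/(20*14) = 4731 - 1*193/280 = 4731 - 193/280 = 1324487/280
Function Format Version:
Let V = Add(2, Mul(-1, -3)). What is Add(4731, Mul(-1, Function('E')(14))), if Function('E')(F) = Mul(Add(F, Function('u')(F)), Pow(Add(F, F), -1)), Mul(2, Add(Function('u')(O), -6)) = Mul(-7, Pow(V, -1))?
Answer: Rational(1324487, 280) ≈ 4730.3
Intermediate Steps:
V = 5 (V = Add(2, 3) = 5)
Function('u')(O) = Rational(53, 10) (Function('u')(O) = Add(6, Mul(Rational(1, 2), Mul(-7, Pow(5, -1)))) = Add(6, Mul(Rational(1, 2), Mul(-7, Rational(1, 5)))) = Add(6, Mul(Rational(1, 2), Rational(-7, 5))) = Add(6, Rational(-7, 10)) = Rational(53, 10))
Function('E')(F) = Mul(Rational(1, 2), Pow(F, -1), Add(Rational(53, 10), F)) (Function('E')(F) = Mul(Add(F, Rational(53, 10)), Pow(Add(F, F), -1)) = Mul(Add(Rational(53, 10), F), Pow(Mul(2, F), -1)) = Mul(Add(Rational(53, 10), F), Mul(Rational(1, 2), Pow(F, -1))) = Mul(Rational(1, 2), Pow(F, -1), Add(Rational(53, 10), F)))
Add(4731, Mul(-1, Function('E')(14))) = Add(4731, Mul(-1, Mul(Rational(1, 20), Pow(14, -1), Add(53, Mul(10, 14))))) = Add(4731, Mul(-1, Mul(Rational(1, 20), Rational(1, 14), Add(53, 140)))) = Add(4731, Mul(-1, Mul(Rational(1, 20), Rational(1, 14), 193))) = Add(4731, Mul(-1, Rational(193, 280))) = Add(4731, Rational(-193, 280)) = Rational(1324487, 280)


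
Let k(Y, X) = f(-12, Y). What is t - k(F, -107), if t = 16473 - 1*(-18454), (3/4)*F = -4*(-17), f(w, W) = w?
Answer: 34939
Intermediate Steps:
F = 272/3 (F = 4*(-4*(-17))/3 = (4/3)*68 = 272/3 ≈ 90.667)
k(Y, X) = -12
t = 34927 (t = 16473 + 18454 = 34927)
t - k(F, -107) = 34927 - 1*(-12) = 34927 + 12 = 34939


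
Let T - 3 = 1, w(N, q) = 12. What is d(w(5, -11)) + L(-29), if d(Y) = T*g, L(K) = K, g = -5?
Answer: -49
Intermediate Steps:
T = 4 (T = 3 + 1 = 4)
d(Y) = -20 (d(Y) = 4*(-5) = -20)
d(w(5, -11)) + L(-29) = -20 - 29 = -49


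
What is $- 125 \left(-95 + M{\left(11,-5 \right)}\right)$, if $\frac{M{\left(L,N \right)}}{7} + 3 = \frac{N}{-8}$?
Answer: $\frac{111625}{8} \approx 13953.0$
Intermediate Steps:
$M{\left(L,N \right)} = -21 - \frac{7 N}{8}$ ($M{\left(L,N \right)} = -21 + 7 \frac{N}{-8} = -21 + 7 N \left(- \frac{1}{8}\right) = -21 + 7 \left(- \frac{N}{8}\right) = -21 - \frac{7 N}{8}$)
$- 125 \left(-95 + M{\left(11,-5 \right)}\right) = - 125 \left(-95 - \frac{133}{8}\right) = \left(-125\right) \left(- \frac{893}{8}\right) = \frac{111625}{8}$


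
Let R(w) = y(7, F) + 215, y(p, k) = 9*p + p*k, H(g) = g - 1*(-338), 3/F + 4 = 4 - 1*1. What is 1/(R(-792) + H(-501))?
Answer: 1/94 ≈ 0.010638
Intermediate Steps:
F = -3 (F = 3/(-4 + (4 - 1*1)) = 3/(-4 + (4 - 1)) = 3/(-4 + 3) = 3/(-1) = 3*(-1) = -3)
H(g) = 338 + g (H(g) = g + 338 = 338 + g)
y(p, k) = 9*p + k*p
R(w) = 257 (R(w) = 7*(9 - 3) + 215 = 7*6 + 215 = 42 + 215 = 257)
1/(R(-792) + H(-501)) = 1/(257 + (338 - 501)) = 1/(257 - 163) = 1/94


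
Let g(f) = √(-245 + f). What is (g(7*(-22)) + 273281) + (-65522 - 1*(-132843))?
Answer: 340602 + I*√399 ≈ 3.406e+5 + 19.975*I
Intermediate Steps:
(g(7*(-22)) + 273281) + (-65522 - 1*(-132843)) = (√(-245 + 7*(-22)) + 273281) + (-65522 - 1*(-132843)) = (√(-245 - 154) + 273281) + (-65522 + 132843) = (√(-399) + 273281) + 67321 = (I*√399 + 273281) + 67321 = (273281 + I*√399) + 67321 = 340602 + I*√399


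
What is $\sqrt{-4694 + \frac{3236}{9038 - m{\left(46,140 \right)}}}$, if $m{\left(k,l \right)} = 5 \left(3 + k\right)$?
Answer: $\frac{31 i \sqrt{41958242}}{2931} \approx 68.51 i$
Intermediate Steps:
$m{\left(k,l \right)} = 15 + 5 k$
$\sqrt{-4694 + \frac{3236}{9038 - m{\left(46,140 \right)}}} = \sqrt{-4694 + \frac{3236}{9038 - \left(15 + 5 \cdot 46\right)}} = \sqrt{-4694 + \frac{3236}{9038 - \left(15 + 230\right)}} = \sqrt{-4694 + \frac{3236}{9038 - 245}} = \sqrt{-4694 + \frac{3236}{8793}} = \sqrt{- \frac{41271106}{8793}} = \frac{31 i \sqrt{41958242}}{2931}$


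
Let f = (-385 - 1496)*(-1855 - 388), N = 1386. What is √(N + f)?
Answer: 3*√468941 ≈ 2054.4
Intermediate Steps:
f = 4219083 (f = -1881*(-2243) = 4219083)
√(N + f) = √(1386 + 4219083) = √4220469 = 3*√468941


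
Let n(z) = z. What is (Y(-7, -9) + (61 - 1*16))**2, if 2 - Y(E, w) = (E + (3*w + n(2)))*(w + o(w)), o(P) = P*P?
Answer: 5527201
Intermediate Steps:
o(P) = P**2
Y(E, w) = 2 - (w + w**2)*(2 + E + 3*w) (Y(E, w) = 2 - (E + (3*w + 2))*(w + w**2) = 2 - (E + (2 + 3*w))*(w + w**2) = 2 - (2 + E + 3*w)*(w + w**2) = 2 - (w + w**2)*(2 + E + 3*w))
(Y(-7, -9) + (61 - 1*16))**2 = ((2 - 5*(-9)**2 - 3*(-9)**3 - 2*(-9) - 1*(-7)*(-9) - 1*(-7)*(-9)**2) + (61 - 1*16))**2 = ((2 - 5*81 - 3*(-729) + 18 - 63 - 1*(-7)*81) + (61 - 16))**2 = ((2 - 405 + 2187 + 18 - 63 + 567) + 45)**2 = (2306 + 45)**2 = 2351**2 = 5527201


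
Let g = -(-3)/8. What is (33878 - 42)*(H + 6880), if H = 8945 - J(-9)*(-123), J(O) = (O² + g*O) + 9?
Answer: 1791946101/2 ≈ 8.9597e+8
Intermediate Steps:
g = 3/8 (g = -(-3)/8 = -1*(-3/8) = 3/8 ≈ 0.37500)
J(O) = 9 + O² + 3*O/8 (J(O) = (O² + 3*O/8) + 9 = 9 + O² + 3*O/8)
H = 156799/8 (H = 8945 - (9 + (-9)² + (3/8)*(-9))*(-123) = 8945 - (9 + 81 - 27/8)*(-123) = 8945 - 693*(-123)/8 = 8945 - 1*(-85239/8) = 8945 + 85239/8 = 156799/8 ≈ 19600.)
(33878 - 42)*(H + 6880) = (33878 - 42)*(156799/8 + 6880) = 33836*(211839/8) = 1791946101/2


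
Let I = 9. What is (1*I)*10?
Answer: 90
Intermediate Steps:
(1*I)*10 = (1*9)*10 = 9*10 = 90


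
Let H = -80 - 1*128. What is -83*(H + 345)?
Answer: -11371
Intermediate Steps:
H = -208 (H = -80 - 128 = -208)
-83*(H + 345) = -83*(-208 + 345) = -83*137 = -11371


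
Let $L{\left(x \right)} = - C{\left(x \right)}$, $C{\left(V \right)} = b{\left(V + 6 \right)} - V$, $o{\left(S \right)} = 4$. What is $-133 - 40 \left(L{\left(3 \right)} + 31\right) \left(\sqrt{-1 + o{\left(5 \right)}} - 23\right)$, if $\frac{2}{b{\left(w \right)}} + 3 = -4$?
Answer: $\frac{219869}{7} - \frac{9600 \sqrt{3}}{7} \approx 29034.0$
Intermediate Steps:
$b{\left(w \right)} = - \frac{2}{7}$ ($b{\left(w \right)} = \frac{2}{-3 - 4} = \frac{2}{-7} = 2 \left(- \frac{1}{7}\right) = - \frac{2}{7}$)
$C{\left(V \right)} = - \frac{2}{7} - V$
$L{\left(x \right)} = \frac{2}{7} + x$ ($L{\left(x \right)} = - (- \frac{2}{7} - x) = \frac{2}{7} + x$)
$-133 - 40 \left(L{\left(3 \right)} + 31\right) \left(\sqrt{-1 + o{\left(5 \right)}} - 23\right) = -133 - 40 \left(\left(\frac{2}{7} + 3\right) + 31\right) \left(\sqrt{-1 + 4} - 23\right) = -133 - 40 \left(\frac{23}{7} + 31\right) \left(\sqrt{3} - 23\right) = -133 - 40 \frac{240 \left(-23 + \sqrt{3}\right)}{7} = -133 - 40 \left(- \frac{5520}{7} + \frac{240 \sqrt{3}}{7}\right) = -133 + \left(\frac{220800}{7} - \frac{9600 \sqrt{3}}{7}\right) = \frac{219869}{7} - \frac{9600 \sqrt{3}}{7}$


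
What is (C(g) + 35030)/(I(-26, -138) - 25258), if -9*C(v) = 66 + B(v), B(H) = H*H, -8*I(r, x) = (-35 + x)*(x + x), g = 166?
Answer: -575296/562077 ≈ -1.0235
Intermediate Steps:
I(r, x) = -x*(-35 + x)/4 (I(r, x) = -(-35 + x)*(x + x)/8 = -(-35 + x)*2*x/8 = -x*(-35 + x)/4)
B(H) = H²
C(v) = -22/3 - v²/9 (C(v) = -(66 + v²)/9 = -22/3 - v²/9)
(C(g) + 35030)/(I(-26, -138) - 25258) = ((-22/3 - ⅑*166²) + 35030)/((¼)*(-138)*(35 - 1*(-138)) - 25258) = ((-22/3 - ⅑*27556) + 35030)/((¼)*(-138)*(35 + 138) - 25258) = ((-22/3 - 27556/9) + 35030)/((¼)*(-138)*173 - 25258) = (-27622/9 + 35030)/(-11937/2 - 25258) = 287648/(9*(-62453/2)) = (287648/9)*(-2/62453) = -575296/562077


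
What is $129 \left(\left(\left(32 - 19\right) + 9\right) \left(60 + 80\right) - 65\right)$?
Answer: $388935$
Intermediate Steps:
$129 \left(\left(\left(32 - 19\right) + 9\right) \left(60 + 80\right) - 65\right) = 129 \left(\left(\left(32 - 19\right) + 9\right) 140 - 65\right) = 129 \left(\left(13 + 9\right) 140 - 65\right) = 129 \left(22 \cdot 140 - 65\right) = 129 \left(3080 - 65\right) = 129 \cdot 3015 = 388935$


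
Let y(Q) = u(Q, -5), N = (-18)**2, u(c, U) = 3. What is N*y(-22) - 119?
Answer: 853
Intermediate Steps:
N = 324
y(Q) = 3
N*y(-22) - 119 = 324*3 - 119 = 972 - 119 = 853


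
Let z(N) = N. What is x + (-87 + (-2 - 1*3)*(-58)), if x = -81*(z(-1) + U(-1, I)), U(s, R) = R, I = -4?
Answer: 608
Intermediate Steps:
x = 405 (x = -81*(-1 - 4) = -81*(-5) = 405)
x + (-87 + (-2 - 1*3)*(-58)) = 405 + (-87 + (-2 - 1*3)*(-58)) = 405 + (-87 + (-2 - 3)*(-58)) = 405 + (-87 - 5*(-58)) = 405 + (-87 + 290) = 405 + 203 = 608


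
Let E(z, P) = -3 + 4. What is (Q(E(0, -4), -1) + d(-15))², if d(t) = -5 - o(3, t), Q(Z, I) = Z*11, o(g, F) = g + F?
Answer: 324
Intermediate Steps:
o(g, F) = F + g
E(z, P) = 1
Q(Z, I) = 11*Z
d(t) = -8 - t (d(t) = -5 - (t + 3) = -5 - (3 + t) = -5 + (-3 - t) = -8 - t)
(Q(E(0, -4), -1) + d(-15))² = (11*1 + (-8 - 1*(-15)))² = (11 + (-8 + 15))² = (11 + 7)² = 18² = 324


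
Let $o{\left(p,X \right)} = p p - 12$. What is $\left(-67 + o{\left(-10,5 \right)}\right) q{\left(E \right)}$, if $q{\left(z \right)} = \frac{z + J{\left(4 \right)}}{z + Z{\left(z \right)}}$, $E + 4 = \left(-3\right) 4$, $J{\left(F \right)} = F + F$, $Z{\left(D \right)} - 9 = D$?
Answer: $\frac{168}{23} \approx 7.3043$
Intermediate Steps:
$Z{\left(D \right)} = 9 + D$
$J{\left(F \right)} = 2 F$
$E = -16$ ($E = -4 - 12 = -16$)
$o{\left(p,X \right)} = -12 + p^{2}$ ($o{\left(p,X \right)} = p^{2} - 12 = -12 + p^{2}$)
$q{\left(z \right)} = \frac{8 + z}{9 + 2 z}$ ($q{\left(z \right)} = \frac{z + 2 \cdot 4}{z + \left(9 + z\right)} = \frac{z + 8}{9 + 2 z} = \frac{8 + z}{9 + 2 z}$)
$\left(-67 + o{\left(-10,5 \right)}\right) q{\left(E \right)} = \left(-67 - \left(12 - \left(-10\right)^{2}\right)\right) \frac{8 - 16}{9 + 2 \left(-16\right)} = \left(-67 + \left(-12 + 100\right)\right) \frac{1}{9 - 32} \left(-8\right) = \left(-67 + 88\right) \frac{1}{-23} \left(-8\right) = 21 \left(\left(- \frac{1}{23}\right) \left(-8\right)\right) = 21 \cdot \frac{8}{23} = \frac{168}{23}$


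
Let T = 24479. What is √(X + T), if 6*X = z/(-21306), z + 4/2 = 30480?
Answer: √11112026996266/21306 ≈ 156.46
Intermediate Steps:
z = 30478 (z = -2 + 30480 = 30478)
X = -15239/63918 (X = (30478/(-21306))/6 = (30478*(-1/21306))/6 = (⅙)*(-15239/10653) = -15239/63918 ≈ -0.23841)
√(X + T) = √(-15239/63918 + 24479) = √(1564633483/63918) = √11112026996266/21306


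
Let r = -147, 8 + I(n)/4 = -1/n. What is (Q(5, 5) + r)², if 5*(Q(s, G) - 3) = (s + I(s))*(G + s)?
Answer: 996004/25 ≈ 39840.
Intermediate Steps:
I(n) = -32 - 4/n (I(n) = -32 + 4*(-1/n) = -32 - 4/n)
Q(s, G) = 3 + (G + s)*(-32 + s - 4/s)/5 (Q(s, G) = 3 + ((s + (-32 - 4/s))*(G + s))/5 = 3 + ((-32 + s - 4/s)*(G + s))/5 = 3 + ((G + s)*(-32 + s - 4/s))/5 = 3 + (G + s)*(-32 + s - 4/s)/5)
(Q(5, 5) + r)² = ((⅕)*(5*(11 + 5² - 32*5 + 5*5) - 4*5*(1 + 8*5))/5 - 147)² = ((⅕)*(⅕)*(5*(11 + 25 - 160 + 25) - 4*5*(1 + 40)) - 147)² = ((⅕)*(⅕)*(5*(-99) - 4*5*41) - 147)² = ((⅕)*(⅕)*(-495 - 820) - 147)² = ((⅕)*(⅕)*(-1315) - 147)² = (-263/5 - 147)² = (-998/5)² = 996004/25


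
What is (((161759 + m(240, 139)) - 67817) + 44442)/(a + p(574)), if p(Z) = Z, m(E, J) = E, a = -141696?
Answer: -69312/70561 ≈ -0.98230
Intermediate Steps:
(((161759 + m(240, 139)) - 67817) + 44442)/(a + p(574)) = (((161759 + 240) - 67817) + 44442)/(-141696 + 574) = ((161999 - 67817) + 44442)/(-141122) = (94182 + 44442)*(-1/141122) = 138624*(-1/141122) = -69312/70561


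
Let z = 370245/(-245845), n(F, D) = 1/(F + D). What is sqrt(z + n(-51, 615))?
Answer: I*sqrt(289199266537143)/13865658 ≈ 1.2265*I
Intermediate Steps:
n(F, D) = 1/(D + F)
z = -74049/49169 (z = 370245*(-1/245845) = -74049/49169 ≈ -1.5060)
sqrt(z + n(-51, 615)) = sqrt(-74049/49169 + 1/(615 - 51)) = sqrt(-74049/49169 + 1/564) = sqrt(-41714467/27731316) = I*sqrt(289199266537143)/13865658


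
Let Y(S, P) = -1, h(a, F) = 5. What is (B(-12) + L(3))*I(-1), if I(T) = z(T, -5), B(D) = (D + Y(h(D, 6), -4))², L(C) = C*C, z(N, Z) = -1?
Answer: -178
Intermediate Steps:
L(C) = C²
B(D) = (-1 + D)² (B(D) = (D - 1)² = (-1 + D)²)
I(T) = -1
(B(-12) + L(3))*I(-1) = ((-1 - 12)² + 3²)*(-1) = ((-13)² + 9)*(-1) = (169 + 9)*(-1) = 178*(-1) = -178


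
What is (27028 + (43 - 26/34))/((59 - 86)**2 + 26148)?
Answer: 153398/152303 ≈ 1.0072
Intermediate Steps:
(27028 + (43 - 26/34))/((59 - 86)**2 + 26148) = (27028 + (43 - 26*1/34))/((-27)**2 + 26148) = (27028 + (43 - 13/17))/(729 + 26148) = (27028 + 718/17)/26877 = (460194/17)*(1/26877) = 153398/152303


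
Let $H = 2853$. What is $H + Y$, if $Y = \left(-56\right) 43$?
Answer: $445$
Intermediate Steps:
$Y = -2408$
$H + Y = 2853 - 2408 = 445$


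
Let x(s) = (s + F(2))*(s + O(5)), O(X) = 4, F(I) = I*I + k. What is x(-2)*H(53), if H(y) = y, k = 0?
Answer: 212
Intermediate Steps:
F(I) = I² (F(I) = I*I + 0 = I² + 0 = I²)
x(s) = (4 + s)² (x(s) = (s + 2²)*(s + 4) = (s + 4)*(4 + s) = (4 + s)*(4 + s) = (4 + s)²)
x(-2)*H(53) = (16 + (-2)² + 8*(-2))*53 = (16 + 4 - 16)*53 = 4*53 = 212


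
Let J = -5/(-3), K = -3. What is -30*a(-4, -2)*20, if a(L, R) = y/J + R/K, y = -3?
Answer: 680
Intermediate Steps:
J = 5/3 (J = -5*(-1/3) = 5/3 ≈ 1.6667)
a(L, R) = -9/5 - R/3 (a(L, R) = -3/5/3 + R/(-3) = -3*3/5 + R*(-1/3) = -9/5 - R/3)
-30*a(-4, -2)*20 = -30*(-9/5 - 1/3*(-2))*20 = -30*(-9/5 + 2/3)*20 = -30*(-17/15)*20 = 34*20 = 680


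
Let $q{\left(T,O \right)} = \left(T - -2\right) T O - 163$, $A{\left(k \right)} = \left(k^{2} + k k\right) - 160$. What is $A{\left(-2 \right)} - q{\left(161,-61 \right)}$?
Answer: $1600834$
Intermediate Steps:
$A{\left(k \right)} = -160 + 2 k^{2}$ ($A{\left(k \right)} = \left(k^{2} + k^{2}\right) - 160 = 2 k^{2} - 160 = -160 + 2 k^{2}$)
$q{\left(T,O \right)} = -163 + O T \left(2 + T\right)$ ($q{\left(T,O \right)} = \left(T + 2\right) T O - 163 = \left(2 + T\right) T O - 163 = T \left(2 + T\right) O - 163 = O T \left(2 + T\right) - 163 = -163 + O T \left(2 + T\right)$)
$A{\left(-2 \right)} - q{\left(161,-61 \right)} = \left(-160 + 2 \left(-2\right)^{2}\right) - \left(-163 - 61 \cdot 161^{2} + 2 \left(-61\right) 161\right) = \left(-160 + 2 \cdot 4\right) - \left(-163 - 1581181 - 19642\right) = \left(-160 + 8\right) - \left(-163 - 1581181 - 19642\right) = -152 - -1600986 = -152 + 1600986 = 1600834$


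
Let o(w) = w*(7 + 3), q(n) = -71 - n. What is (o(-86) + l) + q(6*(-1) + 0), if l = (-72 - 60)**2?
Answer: 16499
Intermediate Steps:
l = 17424 (l = (-132)**2 = 17424)
o(w) = 10*w (o(w) = w*10 = 10*w)
(o(-86) + l) + q(6*(-1) + 0) = (10*(-86) + 17424) + (-71 - (6*(-1) + 0)) = (-860 + 17424) + (-71 - (-6 + 0)) = 16564 + (-71 - 1*(-6)) = 16564 + (-71 + 6) = 16564 - 65 = 16499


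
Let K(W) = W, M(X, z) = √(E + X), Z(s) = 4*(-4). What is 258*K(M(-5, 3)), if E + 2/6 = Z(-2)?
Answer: 688*I*√3 ≈ 1191.7*I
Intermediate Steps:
Z(s) = -16
E = -49/3 (E = -⅓ - 16 = -49/3 ≈ -16.333)
M(X, z) = √(-49/3 + X)
258*K(M(-5, 3)) = 258*(√(-147 + 9*(-5))/3) = 258*(√(-147 - 45)/3) = 258*(√(-192)/3) = 258*((8*I*√3)/3) = 258*(8*I*√3/3) = 688*I*√3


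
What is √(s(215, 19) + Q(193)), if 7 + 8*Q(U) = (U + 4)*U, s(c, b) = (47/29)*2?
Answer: √15995791/58 ≈ 68.956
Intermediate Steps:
s(c, b) = 94/29 (s(c, b) = (47*(1/29))*2 = (47/29)*2 = 94/29)
Q(U) = -7/8 + U*(4 + U)/8 (Q(U) = -7/8 + ((U + 4)*U)/8 = -7/8 + ((4 + U)*U)/8 = -7/8 + (U*(4 + U))/8 = -7/8 + U*(4 + U)/8)
√(s(215, 19) + Q(193)) = √(94/29 + (-7/8 + (½)*193 + (⅛)*193²)) = √(94/29 + (-7/8 + 193/2 + (⅛)*37249)) = √(94/29 + (-7/8 + 193/2 + 37249/8)) = √(94/29 + 19007/4) = √(551579/116) = √15995791/58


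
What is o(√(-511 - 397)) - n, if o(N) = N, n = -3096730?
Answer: 3096730 + 2*I*√227 ≈ 3.0967e+6 + 30.133*I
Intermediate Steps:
o(√(-511 - 397)) - n = √(-511 - 397) - 1*(-3096730) = √(-908) + 3096730 = 2*I*√227 + 3096730 = 3096730 + 2*I*√227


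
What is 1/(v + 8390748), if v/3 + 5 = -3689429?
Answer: -1/2677554 ≈ -3.7348e-7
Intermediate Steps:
v = -11068302 (v = -15 + 3*(-3689429) = -15 - 11068287 = -11068302)
1/(v + 8390748) = 1/(-11068302 + 8390748) = 1/(-2677554) = -1/2677554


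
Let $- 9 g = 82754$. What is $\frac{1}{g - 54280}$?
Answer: $- \frac{9}{571274} \approx -1.5754 \cdot 10^{-5}$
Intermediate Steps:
$g = - \frac{82754}{9}$ ($g = \left(- \frac{1}{9}\right) 82754 = - \frac{82754}{9} \approx -9194.9$)
$\frac{1}{g - 54280} = \frac{1}{- \frac{82754}{9} - 54280} = \frac{1}{- \frac{571274}{9}} = - \frac{9}{571274}$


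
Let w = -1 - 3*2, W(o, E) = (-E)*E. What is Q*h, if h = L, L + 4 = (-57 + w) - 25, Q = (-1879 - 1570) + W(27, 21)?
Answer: 361770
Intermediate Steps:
W(o, E) = -E²
w = -7 (w = -1 - 6 = -7)
Q = -3890 (Q = (-1879 - 1570) - 1*21² = -3449 - 1*441 = -3449 - 441 = -3890)
L = -93 (L = -4 + ((-57 - 7) - 25) = -4 + (-64 - 25) = -4 - 89 = -93)
h = -93
Q*h = -3890*(-93) = 361770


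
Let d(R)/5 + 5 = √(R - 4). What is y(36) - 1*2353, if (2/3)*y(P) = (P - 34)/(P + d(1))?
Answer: 5*(-2353*√3 + 5176*I)/(-11*I + 5*√3) ≈ -2352.8 - 0.13256*I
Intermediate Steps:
d(R) = -25 + 5*√(-4 + R) (d(R) = -25 + 5*√(R - 4) = -25 + 5*√(-4 + R))
y(P) = 3*(-34 + P)/(2*(-25 + P + 5*I*√3)) (y(P) = 3*((P - 34)/(P + (-25 + 5*√(-4 + 1))))/2 = 3*((-34 + P)/(P + (-25 + 5*√(-3))))/2 = 3*((-34 + P)/(P + (-25 + 5*(I*√3))))/2 = 3*((-34 + P)/(P + (-25 + 5*I*√3)))/2 = 3*((-34 + P)/(-25 + P + 5*I*√3))/2 = 3*(-34 + P)/(2*(-25 + P + 5*I*√3)))
y(36) - 1*2353 = 3*(-34 + 36)/(2*(-25 + 36 + 5*I*√3)) - 1*2353 = (3/2)*2/(11 + 5*I*√3) - 2353 = 3/(11 + 5*I*√3) - 2353 = -2353 + 3/(11 + 5*I*√3)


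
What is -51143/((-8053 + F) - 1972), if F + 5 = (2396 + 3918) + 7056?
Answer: -51143/3340 ≈ -15.312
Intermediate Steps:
F = 13365 (F = -5 + ((2396 + 3918) + 7056) = -5 + (6314 + 7056) = -5 + 13370 = 13365)
-51143/((-8053 + F) - 1972) = -51143/((-8053 + 13365) - 1972) = -51143/(5312 - 1972) = -51143/3340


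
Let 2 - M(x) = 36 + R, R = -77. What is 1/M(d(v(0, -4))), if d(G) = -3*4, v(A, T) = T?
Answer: 1/43 ≈ 0.023256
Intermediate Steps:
d(G) = -12
M(x) = 43 (M(x) = 2 - (36 - 77) = 2 - 1*(-41) = 2 + 41 = 43)
1/M(d(v(0, -4))) = 1/43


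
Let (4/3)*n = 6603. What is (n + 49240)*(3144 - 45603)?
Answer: -9203794971/4 ≈ -2.3009e+9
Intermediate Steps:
n = 19809/4 (n = (¾)*6603 = 19809/4 ≈ 4952.3)
(n + 49240)*(3144 - 45603) = (19809/4 + 49240)*(3144 - 45603) = (216769/4)*(-42459) = -9203794971/4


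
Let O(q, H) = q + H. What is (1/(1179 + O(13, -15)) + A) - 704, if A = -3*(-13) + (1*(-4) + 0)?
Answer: -787412/1177 ≈ -669.00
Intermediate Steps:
A = 35 (A = 39 + (-4 + 0) = 39 - 4 = 35)
O(q, H) = H + q
(1/(1179 + O(13, -15)) + A) - 704 = (1/(1179 + (-15 + 13)) + 35) - 704 = (1/(1179 - 2) + 35) - 704 = (1/1177 + 35) - 704 = 41196/1177 - 704 = -787412/1177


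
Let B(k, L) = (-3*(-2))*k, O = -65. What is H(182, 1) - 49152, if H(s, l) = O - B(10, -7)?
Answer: -49277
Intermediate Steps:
B(k, L) = 6*k
H(s, l) = -125 (H(s, l) = -65 - 6*10 = -65 - 1*60 = -65 - 60 = -125)
H(182, 1) - 49152 = -125 - 49152 = -49277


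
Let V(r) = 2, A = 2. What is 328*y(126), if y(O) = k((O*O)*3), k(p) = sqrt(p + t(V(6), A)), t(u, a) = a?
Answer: 328*sqrt(47630) ≈ 71584.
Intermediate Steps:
k(p) = sqrt(2 + p) (k(p) = sqrt(p + 2) = sqrt(2 + p))
y(O) = sqrt(2 + 3*O**2) (y(O) = sqrt(2 + (O*O)*3) = sqrt(2 + O**2*3) = sqrt(2 + 3*O**2))
328*y(126) = 328*sqrt(2 + 3*126**2) = 328*sqrt(2 + 3*15876) = 328*sqrt(2 + 47628) = 328*sqrt(47630)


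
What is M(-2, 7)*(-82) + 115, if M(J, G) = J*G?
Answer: 1263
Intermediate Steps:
M(J, G) = G*J
M(-2, 7)*(-82) + 115 = (7*(-2))*(-82) + 115 = -14*(-82) + 115 = 1148 + 115 = 1263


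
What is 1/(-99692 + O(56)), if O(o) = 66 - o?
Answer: -1/99682 ≈ -1.0032e-5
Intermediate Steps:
1/(-99692 + O(56)) = 1/(-99692 + (66 - 1*56)) = 1/(-99692 + (66 - 56)) = 1/(-99692 + 10) = 1/(-99682) = -1/99682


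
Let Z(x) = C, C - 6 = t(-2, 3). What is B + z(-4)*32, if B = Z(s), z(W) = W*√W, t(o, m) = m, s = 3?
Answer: 9 - 256*I ≈ 9.0 - 256.0*I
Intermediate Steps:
z(W) = W^(3/2)
C = 9 (C = 6 + 3 = 9)
Z(x) = 9
B = 9
B + z(-4)*32 = 9 + (-4)^(3/2)*32 = 9 - 8*I*32 = 9 - 256*I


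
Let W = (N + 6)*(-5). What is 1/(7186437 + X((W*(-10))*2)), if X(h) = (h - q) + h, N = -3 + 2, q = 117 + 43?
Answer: 1/7187277 ≈ 1.3913e-7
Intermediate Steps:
q = 160
N = -1
W = -25 (W = (-1 + 6)*(-5) = 5*(-5) = -25)
X(h) = -160 + 2*h (X(h) = (h - 1*160) + h = (h - 160) + h = (-160 + h) + h = -160 + 2*h)
1/(7186437 + X((W*(-10))*2)) = 1/(7186437 + (-160 + 2*(-25*(-10)*2))) = 1/(7186437 + (-160 + 2*(250*2))) = 1/(7186437 + (-160 + 2*500)) = 1/(7186437 + (-160 + 1000)) = 1/(7186437 + 840) = 1/7187277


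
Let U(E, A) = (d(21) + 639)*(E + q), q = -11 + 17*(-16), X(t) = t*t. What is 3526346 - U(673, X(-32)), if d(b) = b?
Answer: 3268946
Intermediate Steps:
X(t) = t**2
q = -283 (q = -11 - 272 = -283)
U(E, A) = -186780 + 660*E (U(E, A) = (21 + 639)*(E - 283) = 660*(-283 + E) = -186780 + 660*E)
3526346 - U(673, X(-32)) = 3526346 - (-186780 + 660*673) = 3526346 - (-186780 + 444180) = 3526346 - 1*257400 = 3526346 - 257400 = 3268946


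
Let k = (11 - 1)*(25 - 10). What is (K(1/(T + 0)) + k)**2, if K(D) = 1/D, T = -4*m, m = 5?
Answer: 16900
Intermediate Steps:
T = -20 (T = -4*5 = -20)
k = 150 (k = 10*15 = 150)
K(D) = 1/D
(K(1/(T + 0)) + k)**2 = (1/(1/(-20 + 0)) + 150)**2 = (1/(1/(-20)) + 150)**2 = (1/(-1/20) + 150)**2 = (-20 + 150)**2 = 130**2 = 16900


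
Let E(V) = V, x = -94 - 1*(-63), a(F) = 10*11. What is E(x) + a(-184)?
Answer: 79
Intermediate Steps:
a(F) = 110
x = -31 (x = -94 + 63 = -31)
E(x) + a(-184) = -31 + 110 = 79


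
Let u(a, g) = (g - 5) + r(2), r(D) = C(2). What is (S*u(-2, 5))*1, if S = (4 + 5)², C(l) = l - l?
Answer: 0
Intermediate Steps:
C(l) = 0
r(D) = 0
S = 81 (S = 9² = 81)
u(a, g) = -5 + g (u(a, g) = (g - 5) + 0 = (-5 + g) + 0 = -5 + g)
(S*u(-2, 5))*1 = (81*(-5 + 5))*1 = (81*0)*1 = 0*1 = 0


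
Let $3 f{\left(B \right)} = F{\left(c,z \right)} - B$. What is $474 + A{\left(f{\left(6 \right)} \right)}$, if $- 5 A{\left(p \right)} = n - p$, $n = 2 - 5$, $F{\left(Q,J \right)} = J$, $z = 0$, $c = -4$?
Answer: $\frac{2371}{5} \approx 474.2$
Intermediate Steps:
$f{\left(B \right)} = - \frac{B}{3}$ ($f{\left(B \right)} = \frac{0 - B}{3} = \frac{\left(-1\right) B}{3} = - \frac{B}{3}$)
$n = -3$ ($n = 2 - 5 = -3$)
$A{\left(p \right)} = \frac{3}{5} + \frac{p}{5}$ ($A{\left(p \right)} = - \frac{-3 - p}{5} = \frac{3}{5} + \frac{p}{5}$)
$474 + A{\left(f{\left(6 \right)} \right)} = 474 + \left(\frac{3}{5} + \frac{\left(- \frac{1}{3}\right) 6}{5}\right) = 474 + \left(\frac{3}{5} + \frac{1}{5} \left(-2\right)\right) = 474 + \left(\frac{3}{5} - \frac{2}{5}\right) = 474 + \frac{1}{5} = \frac{2371}{5}$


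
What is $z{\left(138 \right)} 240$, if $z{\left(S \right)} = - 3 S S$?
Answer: $-13711680$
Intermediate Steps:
$z{\left(S \right)} = - 3 S^{2}$
$z{\left(138 \right)} 240 = - 3 \cdot 138^{2} \cdot 240 = \left(-3\right) 19044 \cdot 240 = \left(-57132\right) 240 = -13711680$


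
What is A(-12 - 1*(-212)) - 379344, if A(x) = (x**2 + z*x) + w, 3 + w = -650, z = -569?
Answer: -453797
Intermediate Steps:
w = -653 (w = -3 - 650 = -653)
A(x) = -653 + x**2 - 569*x (A(x) = (x**2 - 569*x) - 653 = -653 + x**2 - 569*x)
A(-12 - 1*(-212)) - 379344 = (-653 + (-12 - 1*(-212))**2 - 569*(-12 - 1*(-212))) - 379344 = (-653 + (-12 + 212)**2 - 569*(-12 + 212)) - 379344 = (-653 + 200**2 - 569*200) - 379344 = (-653 + 40000 - 113800) - 379344 = -74453 - 379344 = -453797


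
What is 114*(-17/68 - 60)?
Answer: -13737/2 ≈ -6868.5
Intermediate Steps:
114*(-17/68 - 60) = 114*(-17*1/68 - 60) = 114*(-¼ - 60) = 114*(-241/4) = -13737/2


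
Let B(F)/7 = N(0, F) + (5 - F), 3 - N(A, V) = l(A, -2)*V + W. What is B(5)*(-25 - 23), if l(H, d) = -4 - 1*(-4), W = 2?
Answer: -336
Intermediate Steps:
l(H, d) = 0 (l(H, d) = -4 + 4 = 0)
N(A, V) = 1 (N(A, V) = 3 - (0*V + 2) = 3 - (0 + 2) = 3 - 1*2 = 3 - 2 = 1)
B(F) = 42 - 7*F (B(F) = 7*(1 + (5 - F)) = 7*(6 - F) = 42 - 7*F)
B(5)*(-25 - 23) = (42 - 7*5)*(-25 - 23) = (42 - 35)*(-48) = 7*(-48) = -336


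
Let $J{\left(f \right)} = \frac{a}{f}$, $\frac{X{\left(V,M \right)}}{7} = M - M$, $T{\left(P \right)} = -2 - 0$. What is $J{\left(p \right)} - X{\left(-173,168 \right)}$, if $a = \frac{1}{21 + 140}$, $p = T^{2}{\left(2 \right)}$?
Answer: $\frac{1}{644} \approx 0.0015528$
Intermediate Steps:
$T{\left(P \right)} = -2$ ($T{\left(P \right)} = -2 + 0 = -2$)
$X{\left(V,M \right)} = 0$ ($X{\left(V,M \right)} = 7 \left(M - M\right) = 7 \cdot 0 = 0$)
$p = 4$ ($p = \left(-2\right)^{2} = 4$)
$a = \frac{1}{161} \approx 0.0062112$
$J{\left(f \right)} = \frac{1}{161 f}$
$J{\left(p \right)} - X{\left(-173,168 \right)} = \frac{1}{161 \cdot 4} - 0 = \frac{1}{161} \cdot \frac{1}{4} + 0 = \frac{1}{644} + 0 = \frac{1}{644}$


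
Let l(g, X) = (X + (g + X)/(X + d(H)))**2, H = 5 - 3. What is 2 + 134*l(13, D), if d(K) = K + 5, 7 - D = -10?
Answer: 357059/8 ≈ 44632.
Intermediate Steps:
H = 2
D = 17 (D = 7 - 1*(-10) = 7 + 10 = 17)
d(K) = 5 + K
l(g, X) = (X + (X + g)/(7 + X))**2 (l(g, X) = (X + (g + X)/(X + (5 + 2)))**2 = (X + (X + g)/(X + 7))**2 = (X + (X + g)/(7 + X))**2)
2 + 134*l(13, D) = 2 + 134*((13 + 17**2 + 8*17)**2/(7 + 17)**2) = 2 + 134*((13 + 289 + 136)**2/24**2) = 2 + 134*((1/576)*438**2) = 2 + 134*((1/576)*191844) = 2 + 134*(5329/16) = 2 + 357043/8 = 357059/8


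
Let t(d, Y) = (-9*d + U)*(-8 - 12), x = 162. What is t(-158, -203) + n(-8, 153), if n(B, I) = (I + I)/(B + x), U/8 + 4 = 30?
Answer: -2510047/77 ≈ -32598.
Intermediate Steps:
U = 208 (U = -32 + 8*30 = -32 + 240 = 208)
n(B, I) = 2*I/(162 + B) (n(B, I) = (I + I)/(B + 162) = (2*I)/(162 + B) = 2*I/(162 + B))
t(d, Y) = -4160 + 180*d (t(d, Y) = (-9*d + 208)*(-8 - 12) = (208 - 9*d)*(-20) = -4160 + 180*d)
t(-158, -203) + n(-8, 153) = (-4160 + 180*(-158)) + 2*153/(162 - 8) = (-4160 - 28440) + 2*153/154 = -32600 + 2*153*(1/154) = -32600 + 153/77 = -2510047/77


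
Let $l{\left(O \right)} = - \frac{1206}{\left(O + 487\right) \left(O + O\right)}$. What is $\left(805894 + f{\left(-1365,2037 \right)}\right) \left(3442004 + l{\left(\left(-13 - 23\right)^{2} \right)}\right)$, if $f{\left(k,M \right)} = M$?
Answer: $\frac{714002081882973071}{256752} \approx 2.7809 \cdot 10^{12}$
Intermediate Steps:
$l{\left(O \right)} = - \frac{603}{O \left(487 + O\right)}$ ($l{\left(O \right)} = - \frac{1206}{\left(487 + O\right) 2 O} = - \frac{1206}{2 O \left(487 + O\right)} = - 1206 \frac{1}{2 O \left(487 + O\right)} = - \frac{603}{O \left(487 + O\right)}$)
$\left(805894 + f{\left(-1365,2037 \right)}\right) \left(3442004 + l{\left(\left(-13 - 23\right)^{2} \right)}\right) = \left(805894 + 2037\right) \left(3442004 - \frac{603}{\left(-13 - 23\right)^{2} \left(487 + \left(-13 - 23\right)^{2}\right)}\right) = 807931 \left(3442004 - \frac{603}{\left(-36\right)^{2} \left(487 + \left(-36\right)^{2}\right)}\right) = 807931 \left(3442004 - \frac{603}{1296 \left(487 + 1296\right)}\right) = 807931 \left(3442004 - \frac{67}{144 \cdot 1783}\right) = 807931 \left(3442004 - \frac{67}{144} \cdot \frac{1}{1783}\right) = 807931 \left(3442004 - \frac{67}{256752}\right) = 807931 \cdot \frac{883741410941}{256752} = \frac{714002081882973071}{256752}$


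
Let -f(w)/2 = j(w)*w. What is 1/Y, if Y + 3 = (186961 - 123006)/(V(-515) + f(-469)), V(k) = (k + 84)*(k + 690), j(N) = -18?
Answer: -92309/340882 ≈ -0.27079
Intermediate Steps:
V(k) = (84 + k)*(690 + k)
f(w) = 36*w (f(w) = -(-36)*w = 36*w)
Y = -340882/92309 (Y = -3 + (186961 - 123006)/((57960 + (-515)² + 774*(-515)) + 36*(-469)) = -3 + 63955/((57960 + 265225 - 398610) - 16884) = -3 + 63955/(-75425 - 16884) = -3 + 63955/(-92309) = -3 + 63955*(-1/92309) = -3 - 63955/92309 = -340882/92309 ≈ -3.6928)
1/Y = 1/(-340882/92309) = -92309/340882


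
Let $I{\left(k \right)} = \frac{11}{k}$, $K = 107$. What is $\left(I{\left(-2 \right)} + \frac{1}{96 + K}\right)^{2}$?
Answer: $\frac{4977361}{164836} \approx 30.196$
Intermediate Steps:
$\left(I{\left(-2 \right)} + \frac{1}{96 + K}\right)^{2} = \left(\frac{11}{-2} + \frac{1}{96 + 107}\right)^{2} = \left(11 \left(- \frac{1}{2}\right) + \frac{1}{203}\right)^{2} = \left(- \frac{11}{2} + \frac{1}{203}\right)^{2} = \left(- \frac{2231}{406}\right)^{2} = \frac{4977361}{164836}$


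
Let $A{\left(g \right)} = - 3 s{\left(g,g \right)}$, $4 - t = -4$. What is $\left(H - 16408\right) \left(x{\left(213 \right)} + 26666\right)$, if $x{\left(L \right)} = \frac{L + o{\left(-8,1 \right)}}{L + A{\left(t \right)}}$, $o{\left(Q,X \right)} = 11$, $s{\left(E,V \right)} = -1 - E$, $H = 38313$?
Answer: $\frac{1752417524}{3} \approx 5.8414 \cdot 10^{8}$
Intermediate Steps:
$t = 8$ ($t = 4 - -4 = 4 + 4 = 8$)
$A{\left(g \right)} = 3 + 3 g$ ($A{\left(g \right)} = - 3 \left(-1 - g\right) = 3 + 3 g$)
$x{\left(L \right)} = \frac{11 + L}{27 + L}$ ($x{\left(L \right)} = \frac{L + 11}{L + \left(3 + 3 \cdot 8\right)} = \frac{11 + L}{L + \left(3 + 24\right)} = \frac{11 + L}{L + 27} = \frac{11 + L}{27 + L}$)
$\left(H - 16408\right) \left(x{\left(213 \right)} + 26666\right) = \left(38313 - 16408\right) \left(\frac{11 + 213}{27 + 213} + 26666\right) = 21905 \left(\frac{1}{240} \cdot 224 + 26666\right) = 21905 \left(\frac{14}{15} + 26666\right) = 21905 \cdot \frac{400004}{15} = \frac{1752417524}{3}$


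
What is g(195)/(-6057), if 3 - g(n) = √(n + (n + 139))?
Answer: 20/6057 ≈ 0.0033020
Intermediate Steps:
g(n) = 3 - √(139 + 2*n) (g(n) = 3 - √(n + (n + 139)) = 3 - √(n + (139 + n)) = 3 - √(139 + 2*n))
g(195)/(-6057) = (3 - √(139 + 2*195))/(-6057) = (3 - √(139 + 390))*(-1/6057) = (3 - √529)*(-1/6057) = (3 - 1*23)*(-1/6057) = (3 - 23)*(-1/6057) = -20*(-1/6057) = 20/6057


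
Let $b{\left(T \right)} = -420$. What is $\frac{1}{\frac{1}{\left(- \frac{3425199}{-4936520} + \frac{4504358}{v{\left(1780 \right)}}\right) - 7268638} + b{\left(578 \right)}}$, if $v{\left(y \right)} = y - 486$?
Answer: $- \frac{23204389485483887}{9745843587097160980} \approx -0.002381$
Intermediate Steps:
$v{\left(y \right)} = -486 + y$ ($v{\left(y \right)} = y - 486 = -486 + y$)
$\frac{1}{\frac{1}{\left(- \frac{3425199}{-4936520} + \frac{4504358}{v{\left(1780 \right)}}\right) - 7268638} + b{\left(578 \right)}} = \frac{1}{\frac{1}{\left(- \frac{3425199}{-4936520} + \frac{4504358}{-486 + 1780}\right) - 7268638} - 420} = \frac{1}{\frac{1}{\left(\left(-3425199\right) \left(- \frac{1}{4936520}\right) + \frac{4504358}{1294}\right) - 7268638} - 420} = \frac{1}{\frac{1}{\left(\frac{3425199}{4936520} + 4504358 \cdot \frac{1}{1294}\right) - 7268638} - 420} = \frac{1}{\frac{1}{\left(\frac{3425199}{4936520} + \frac{2252179}{647}\right) - 7268638} - 420} = \frac{1}{\frac{1}{\frac{11120142780833}{3193928440} - 7268638} - 420} = \frac{1}{\frac{1}{- \frac{23204389485483887}{3193928440}} - 420} = \frac{1}{- \frac{3193928440}{23204389485483887} - 420} = \frac{1}{- \frac{9745843587097160980}{23204389485483887}} = - \frac{23204389485483887}{9745843587097160980}$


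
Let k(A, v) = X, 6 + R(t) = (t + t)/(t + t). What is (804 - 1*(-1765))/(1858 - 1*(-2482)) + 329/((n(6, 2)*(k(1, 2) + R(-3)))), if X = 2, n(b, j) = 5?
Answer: -7939/372 ≈ -21.341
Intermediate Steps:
R(t) = -5 (R(t) = -6 + (t + t)/(t + t) = -6 + (2*t)/((2*t)) = -6 + (2*t)*(1/(2*t)) = -6 + 1 = -5)
k(A, v) = 2
(804 - 1*(-1765))/(1858 - 1*(-2482)) + 329/((n(6, 2)*(k(1, 2) + R(-3)))) = (804 - 1*(-1765))/(1858 - 1*(-2482)) + 329/((5*(2 - 5))) = (804 + 1765)/(1858 + 2482) + 329/((5*(-3))) = 2569/4340 + 329/(-15) = 2569*(1/4340) + 329*(-1/15) = 367/620 - 329/15 = -7939/372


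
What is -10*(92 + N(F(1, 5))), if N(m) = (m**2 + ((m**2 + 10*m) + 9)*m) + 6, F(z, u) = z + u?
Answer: -7640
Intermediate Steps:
F(z, u) = u + z
N(m) = 6 + m**2 + m*(9 + m**2 + 10*m) (N(m) = (m**2 + (9 + m**2 + 10*m)*m) + 6 = (m**2 + m*(9 + m**2 + 10*m)) + 6 = 6 + m**2 + m*(9 + m**2 + 10*m))
-10*(92 + N(F(1, 5))) = -10*(92 + (6 + (5 + 1)**3 + 9*(5 + 1) + 11*(5 + 1)**2)) = -10*(92 + (6 + 6**3 + 9*6 + 11*6**2)) = -10*(92 + (6 + 216 + 54 + 11*36)) = -10*(92 + (6 + 216 + 54 + 396)) = -10*(92 + 672) = -10*764 = -7640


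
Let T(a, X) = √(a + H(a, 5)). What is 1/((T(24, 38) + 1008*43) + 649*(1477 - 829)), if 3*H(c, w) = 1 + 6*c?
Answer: 1391688/645598496231 - √651/645598496231 ≈ 2.1556e-6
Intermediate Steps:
H(c, w) = ⅓ + 2*c (H(c, w) = (1 + 6*c)/3 = ⅓ + 2*c)
T(a, X) = √(⅓ + 3*a) (T(a, X) = √(a + (⅓ + 2*a)) = √(⅓ + 3*a))
1/((T(24, 38) + 1008*43) + 649*(1477 - 829)) = 1/((√(3 + 27*24)/3 + 1008*43) + 649*(1477 - 829)) = 1/((√(3 + 648)/3 + 43344) + 649*648) = 1/((√651/3 + 43344) + 420552) = 1/((43344 + √651/3) + 420552) = 1/(463896 + √651/3)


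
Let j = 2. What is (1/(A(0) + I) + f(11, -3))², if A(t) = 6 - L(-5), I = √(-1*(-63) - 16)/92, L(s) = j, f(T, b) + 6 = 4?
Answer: 56121060212/18326932129 + 43589232*√47/18326932129 ≈ 3.0785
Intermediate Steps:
f(T, b) = -2 (f(T, b) = -6 + 4 = -2)
L(s) = 2
I = √47/92 (I = √(63 - 16)*(1/92) = √47*(1/92) = √47/92 ≈ 0.074518)
A(t) = 4 (A(t) = 6 - 1*2 = 6 - 2 = 4)
(1/(A(0) + I) + f(11, -3))² = (1/(4 + √47/92) - 2)² = (-2 + 1/(4 + √47/92))²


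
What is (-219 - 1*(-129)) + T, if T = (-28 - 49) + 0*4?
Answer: -167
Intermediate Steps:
T = -77 (T = -77 + 0 = -77)
(-219 - 1*(-129)) + T = (-219 - 1*(-129)) - 77 = (-219 + 129) - 77 = -90 - 77 = -167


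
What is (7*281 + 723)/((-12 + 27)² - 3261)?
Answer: -1345/1518 ≈ -0.88603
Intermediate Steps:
(7*281 + 723)/((-12 + 27)² - 3261) = (1967 + 723)/(15² - 3261) = 2690/(225 - 3261) = 2690/(-3036) = 2690*(-1/3036) = -1345/1518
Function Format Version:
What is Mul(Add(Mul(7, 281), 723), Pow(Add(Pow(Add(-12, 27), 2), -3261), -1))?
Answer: Rational(-1345, 1518) ≈ -0.88603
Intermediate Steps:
Mul(Add(Mul(7, 281), 723), Pow(Add(Pow(Add(-12, 27), 2), -3261), -1)) = Mul(Add(1967, 723), Pow(Add(Pow(15, 2), -3261), -1)) = Mul(2690, Pow(Add(225, -3261), -1)) = Mul(2690, Pow(-3036, -1)) = Mul(2690, Rational(-1, 3036)) = Rational(-1345, 1518)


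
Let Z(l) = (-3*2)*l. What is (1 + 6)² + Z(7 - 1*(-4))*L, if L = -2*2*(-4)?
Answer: -1007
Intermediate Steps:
Z(l) = -6*l
L = 16 (L = -4*(-4) = 16)
(1 + 6)² + Z(7 - 1*(-4))*L = (1 + 6)² - 6*(7 - 1*(-4))*16 = 7² - 6*(7 + 4)*16 = 49 - 6*11*16 = 49 - 66*16 = 49 - 1056 = -1007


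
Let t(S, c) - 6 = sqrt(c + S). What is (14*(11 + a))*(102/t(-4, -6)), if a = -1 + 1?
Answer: 47124/23 - 7854*I*sqrt(10)/23 ≈ 2048.9 - 1079.8*I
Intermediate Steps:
a = 0
t(S, c) = 6 + sqrt(S + c) (t(S, c) = 6 + sqrt(c + S) = 6 + sqrt(S + c))
(14*(11 + a))*(102/t(-4, -6)) = (14*(11 + 0))*(102/(6 + sqrt(-4 - 6))) = (14*11)*(102/(6 + sqrt(-10))) = 154*(102/(6 + I*sqrt(10))) = 15708/(6 + I*sqrt(10))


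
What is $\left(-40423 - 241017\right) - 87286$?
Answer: $-368726$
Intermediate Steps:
$\left(-40423 - 241017\right) - 87286 = -281440 - 87286 = -368726$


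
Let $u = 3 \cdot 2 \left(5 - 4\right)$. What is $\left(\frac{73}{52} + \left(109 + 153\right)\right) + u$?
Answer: $\frac{14009}{52} \approx 269.4$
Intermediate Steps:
$u = 6$ ($u = 6 \left(5 - 4\right) = 6 \cdot 1 = 6$)
$\left(\frac{73}{52} + \left(109 + 153\right)\right) + u = \left(\frac{73}{52} + \left(109 + 153\right)\right) + 6 = \left(73 \cdot \frac{1}{52} + 262\right) + 6 = \left(\frac{73}{52} + 262\right) + 6 = \frac{13697}{52} + 6 = \frac{14009}{52}$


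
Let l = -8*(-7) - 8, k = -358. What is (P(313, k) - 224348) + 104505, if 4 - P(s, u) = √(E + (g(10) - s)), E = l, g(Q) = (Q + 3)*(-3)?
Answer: -119839 - 4*I*√19 ≈ -1.1984e+5 - 17.436*I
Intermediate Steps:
l = 48 (l = 56 - 8 = 48)
g(Q) = -9 - 3*Q (g(Q) = (3 + Q)*(-3) = -9 - 3*Q)
E = 48
P(s, u) = 4 - √(9 - s) (P(s, u) = 4 - √(48 + ((-9 - 3*10) - s)) = 4 - √(48 + ((-9 - 30) - s)) = 4 - √(48 + (-39 - s)) = 4 - √(9 - s))
(P(313, k) - 224348) + 104505 = ((4 - √(9 - 1*313)) - 224348) + 104505 = ((4 - √(9 - 313)) - 224348) + 104505 = ((4 - √(-304)) - 224348) + 104505 = ((4 - 4*I*√19) - 224348) + 104505 = (-224344 - 4*I*√19) + 104505 = -119839 - 4*I*√19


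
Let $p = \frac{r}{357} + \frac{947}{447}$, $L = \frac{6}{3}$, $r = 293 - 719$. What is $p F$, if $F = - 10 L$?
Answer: $- \frac{984380}{53193} \approx -18.506$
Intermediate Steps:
$r = -426$ ($r = 293 - 719 = -426$)
$L = 2$ ($L = 6 \cdot \frac{1}{3} = 2$)
$F = -20$ ($F = \left(-10\right) 2 = -20$)
$p = \frac{49219}{53193}$ ($p = - \frac{426}{357} + \frac{947}{447} = \left(-426\right) \frac{1}{357} + 947 \cdot \frac{1}{447} = - \frac{142}{119} + \frac{947}{447} = \frac{49219}{53193} \approx 0.92529$)
$p F = \frac{49219}{53193} \left(-20\right) = - \frac{984380}{53193}$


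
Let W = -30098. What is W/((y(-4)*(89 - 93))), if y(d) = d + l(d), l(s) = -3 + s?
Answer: -15049/22 ≈ -684.04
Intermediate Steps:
y(d) = -3 + 2*d (y(d) = d + (-3 + d) = -3 + 2*d)
W/((y(-4)*(89 - 93))) = -30098*1/((-3 + 2*(-4))*(89 - 93)) = -30098*(-1/(4*(-3 - 8))) = -30098/((-11*(-4))) = -30098/44 = -30098*1/44 = -15049/22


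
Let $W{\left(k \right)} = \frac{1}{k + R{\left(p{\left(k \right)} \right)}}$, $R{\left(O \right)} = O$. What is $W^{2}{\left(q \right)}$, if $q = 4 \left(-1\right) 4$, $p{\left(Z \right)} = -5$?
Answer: $\frac{1}{441} \approx 0.0022676$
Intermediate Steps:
$q = -16$ ($q = \left(-4\right) 4 = -16$)
$W{\left(k \right)} = \frac{1}{-5 + k}$ ($W{\left(k \right)} = \frac{1}{k - 5} = \frac{1}{-5 + k}$)
$W^{2}{\left(q \right)} = \left(\frac{1}{-5 - 16}\right)^{2} = \left(\frac{1}{-21}\right)^{2} = \left(- \frac{1}{21}\right)^{2} = \frac{1}{441}$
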